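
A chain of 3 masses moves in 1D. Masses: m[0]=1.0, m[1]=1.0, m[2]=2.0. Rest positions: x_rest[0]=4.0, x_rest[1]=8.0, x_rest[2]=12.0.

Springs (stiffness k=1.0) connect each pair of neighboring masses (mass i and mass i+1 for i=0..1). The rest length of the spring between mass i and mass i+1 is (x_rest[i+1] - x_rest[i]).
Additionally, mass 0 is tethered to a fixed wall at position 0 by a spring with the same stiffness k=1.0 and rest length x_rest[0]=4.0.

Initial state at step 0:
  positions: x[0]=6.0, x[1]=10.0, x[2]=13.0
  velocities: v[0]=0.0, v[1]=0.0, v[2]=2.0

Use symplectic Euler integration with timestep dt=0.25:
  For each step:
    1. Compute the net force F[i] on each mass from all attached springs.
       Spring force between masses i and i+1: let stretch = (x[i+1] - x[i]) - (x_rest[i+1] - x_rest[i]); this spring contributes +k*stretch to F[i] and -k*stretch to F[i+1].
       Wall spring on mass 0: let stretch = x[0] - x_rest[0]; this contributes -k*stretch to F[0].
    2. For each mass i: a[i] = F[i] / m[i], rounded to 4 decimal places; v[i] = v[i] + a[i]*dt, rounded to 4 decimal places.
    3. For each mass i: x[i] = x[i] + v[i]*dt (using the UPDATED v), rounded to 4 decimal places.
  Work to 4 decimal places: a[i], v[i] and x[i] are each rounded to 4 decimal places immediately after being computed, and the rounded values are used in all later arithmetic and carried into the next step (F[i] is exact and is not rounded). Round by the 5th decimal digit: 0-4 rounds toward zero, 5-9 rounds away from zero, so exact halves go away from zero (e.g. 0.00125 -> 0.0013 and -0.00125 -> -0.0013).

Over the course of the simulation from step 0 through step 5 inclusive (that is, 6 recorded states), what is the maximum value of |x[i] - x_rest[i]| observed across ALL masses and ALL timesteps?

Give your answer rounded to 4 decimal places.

Step 0: x=[6.0000 10.0000 13.0000] v=[0.0000 0.0000 2.0000]
Step 1: x=[5.8750 9.9375 13.5313] v=[-0.5000 -0.2500 2.1250]
Step 2: x=[5.6367 9.8457 14.0753] v=[-0.9531 -0.3672 2.1758]
Step 3: x=[5.3092 9.7552 14.6121] v=[-1.3100 -0.3621 2.1471]
Step 4: x=[4.9278 9.6904 15.1221] v=[-1.5258 -0.2594 2.0400]
Step 5: x=[4.5360 9.6674 15.5874] v=[-1.5671 -0.0921 1.8610]
Max displacement = 3.5874

Answer: 3.5874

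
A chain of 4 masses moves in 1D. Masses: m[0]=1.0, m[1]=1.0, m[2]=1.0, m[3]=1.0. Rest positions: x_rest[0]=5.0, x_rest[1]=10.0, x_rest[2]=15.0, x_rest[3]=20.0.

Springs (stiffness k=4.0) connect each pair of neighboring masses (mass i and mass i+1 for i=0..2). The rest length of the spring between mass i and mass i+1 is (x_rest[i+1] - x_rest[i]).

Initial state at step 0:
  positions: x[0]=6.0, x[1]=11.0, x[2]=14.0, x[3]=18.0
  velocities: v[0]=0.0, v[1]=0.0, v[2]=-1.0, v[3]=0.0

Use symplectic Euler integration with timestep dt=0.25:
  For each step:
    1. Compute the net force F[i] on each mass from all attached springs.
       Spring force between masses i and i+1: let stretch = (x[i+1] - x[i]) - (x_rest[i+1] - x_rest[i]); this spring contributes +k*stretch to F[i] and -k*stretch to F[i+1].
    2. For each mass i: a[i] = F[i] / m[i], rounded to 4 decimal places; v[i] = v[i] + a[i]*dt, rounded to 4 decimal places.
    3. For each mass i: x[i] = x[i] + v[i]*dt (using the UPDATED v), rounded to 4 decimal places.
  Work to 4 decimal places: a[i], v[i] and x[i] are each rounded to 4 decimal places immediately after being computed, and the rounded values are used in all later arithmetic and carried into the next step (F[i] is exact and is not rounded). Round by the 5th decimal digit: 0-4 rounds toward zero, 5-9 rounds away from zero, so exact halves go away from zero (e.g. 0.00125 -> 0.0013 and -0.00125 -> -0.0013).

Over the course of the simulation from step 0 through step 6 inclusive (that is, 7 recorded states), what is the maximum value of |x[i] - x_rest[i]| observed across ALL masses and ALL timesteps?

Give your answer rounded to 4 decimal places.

Step 0: x=[6.0000 11.0000 14.0000 18.0000] v=[0.0000 0.0000 -1.0000 0.0000]
Step 1: x=[6.0000 10.5000 14.0000 18.2500] v=[0.0000 -2.0000 0.0000 1.0000]
Step 2: x=[5.8750 9.7500 14.1875 18.6875] v=[-0.5000 -3.0000 0.7500 1.7500]
Step 3: x=[5.4688 9.1406 14.3906 19.2500] v=[-1.6250 -2.4375 0.8125 2.2500]
Step 4: x=[4.7305 8.9258 14.4961 19.8477] v=[-2.9532 -0.8593 0.4219 2.3906]
Step 5: x=[3.7910 9.0547 14.5469 20.3575] v=[-3.7579 0.5157 0.2032 2.0390]
Step 6: x=[2.9175 9.2408 14.6773 20.6646] v=[-3.4942 0.7442 0.5216 1.2284]
Max displacement = 2.0825

Answer: 2.0825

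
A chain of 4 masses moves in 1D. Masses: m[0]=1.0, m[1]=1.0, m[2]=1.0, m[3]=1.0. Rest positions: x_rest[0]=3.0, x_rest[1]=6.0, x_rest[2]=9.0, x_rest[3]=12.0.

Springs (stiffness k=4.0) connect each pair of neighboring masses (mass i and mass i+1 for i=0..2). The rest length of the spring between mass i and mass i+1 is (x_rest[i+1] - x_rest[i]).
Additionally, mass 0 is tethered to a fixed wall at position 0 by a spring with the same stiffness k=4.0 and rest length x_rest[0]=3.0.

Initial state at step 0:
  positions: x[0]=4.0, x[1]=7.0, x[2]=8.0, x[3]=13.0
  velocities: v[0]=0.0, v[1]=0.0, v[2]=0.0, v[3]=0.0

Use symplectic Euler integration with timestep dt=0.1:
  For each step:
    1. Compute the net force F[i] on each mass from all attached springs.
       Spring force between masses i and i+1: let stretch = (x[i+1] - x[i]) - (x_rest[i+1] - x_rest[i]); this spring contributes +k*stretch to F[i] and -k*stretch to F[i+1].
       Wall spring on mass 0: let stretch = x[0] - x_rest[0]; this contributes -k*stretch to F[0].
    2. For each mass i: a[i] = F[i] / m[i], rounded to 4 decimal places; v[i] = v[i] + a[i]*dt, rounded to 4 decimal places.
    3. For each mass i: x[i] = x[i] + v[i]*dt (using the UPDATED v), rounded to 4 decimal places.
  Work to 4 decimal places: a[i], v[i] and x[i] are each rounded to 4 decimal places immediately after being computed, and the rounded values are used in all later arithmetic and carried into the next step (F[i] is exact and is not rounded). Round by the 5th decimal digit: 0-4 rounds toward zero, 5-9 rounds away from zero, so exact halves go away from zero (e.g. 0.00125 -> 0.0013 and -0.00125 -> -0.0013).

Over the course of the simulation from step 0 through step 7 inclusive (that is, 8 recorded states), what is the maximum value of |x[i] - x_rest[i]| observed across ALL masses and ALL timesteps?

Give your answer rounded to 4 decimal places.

Step 0: x=[4.0000 7.0000 8.0000 13.0000] v=[0.0000 0.0000 0.0000 0.0000]
Step 1: x=[3.9600 6.9200 8.1600 12.9200] v=[-0.4000 -0.8000 1.6000 -0.8000]
Step 2: x=[3.8800 6.7712 8.4608 12.7696] v=[-0.8000 -1.4880 3.0080 -1.5040]
Step 3: x=[3.7605 6.5743 8.8664 12.5669] v=[-1.1955 -1.9686 4.0557 -2.0275]
Step 4: x=[3.6031 6.3566 9.3283 12.3361] v=[-1.5742 -2.1773 4.6191 -2.3077]
Step 5: x=[3.4117 6.1476 9.7917 12.1050] v=[-1.9140 -2.0900 4.6335 -2.3108]
Step 6: x=[3.1933 5.9749 10.2018 11.9014] v=[-2.1843 -1.7267 4.1012 -2.0361]
Step 7: x=[2.9584 5.8600 10.5108 11.7498] v=[-2.3490 -1.1486 3.0903 -1.5159]
Max displacement = 1.5108

Answer: 1.5108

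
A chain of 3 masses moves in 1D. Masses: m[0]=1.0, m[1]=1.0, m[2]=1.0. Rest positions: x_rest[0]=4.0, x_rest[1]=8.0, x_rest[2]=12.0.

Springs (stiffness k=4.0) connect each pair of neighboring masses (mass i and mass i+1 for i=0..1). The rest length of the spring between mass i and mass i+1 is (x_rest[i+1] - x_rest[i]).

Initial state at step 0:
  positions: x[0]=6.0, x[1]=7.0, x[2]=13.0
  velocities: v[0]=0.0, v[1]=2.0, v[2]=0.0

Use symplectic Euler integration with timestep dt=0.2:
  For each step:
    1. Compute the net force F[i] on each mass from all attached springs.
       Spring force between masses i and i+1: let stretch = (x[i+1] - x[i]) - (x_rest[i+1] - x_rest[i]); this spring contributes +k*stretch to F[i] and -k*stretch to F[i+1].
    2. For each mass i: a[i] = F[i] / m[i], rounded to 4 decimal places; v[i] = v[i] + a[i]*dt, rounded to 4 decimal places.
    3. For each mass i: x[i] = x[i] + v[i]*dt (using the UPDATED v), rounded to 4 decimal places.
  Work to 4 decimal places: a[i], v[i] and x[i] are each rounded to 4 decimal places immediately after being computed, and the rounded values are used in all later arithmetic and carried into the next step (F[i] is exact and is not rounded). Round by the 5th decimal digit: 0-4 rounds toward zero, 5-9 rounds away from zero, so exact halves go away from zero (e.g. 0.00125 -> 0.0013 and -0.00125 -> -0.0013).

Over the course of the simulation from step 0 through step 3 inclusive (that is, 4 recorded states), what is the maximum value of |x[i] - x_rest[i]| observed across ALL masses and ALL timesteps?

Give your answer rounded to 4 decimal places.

Answer: 2.8138

Derivation:
Step 0: x=[6.0000 7.0000 13.0000] v=[0.0000 2.0000 0.0000]
Step 1: x=[5.5200 8.2000 12.6800] v=[-2.4000 6.0000 -1.6000]
Step 2: x=[4.8288 9.6880 12.2832] v=[-3.4560 7.4400 -1.9840]
Step 3: x=[4.2751 10.8138 12.1112] v=[-2.7686 5.6288 -0.8602]
Max displacement = 2.8138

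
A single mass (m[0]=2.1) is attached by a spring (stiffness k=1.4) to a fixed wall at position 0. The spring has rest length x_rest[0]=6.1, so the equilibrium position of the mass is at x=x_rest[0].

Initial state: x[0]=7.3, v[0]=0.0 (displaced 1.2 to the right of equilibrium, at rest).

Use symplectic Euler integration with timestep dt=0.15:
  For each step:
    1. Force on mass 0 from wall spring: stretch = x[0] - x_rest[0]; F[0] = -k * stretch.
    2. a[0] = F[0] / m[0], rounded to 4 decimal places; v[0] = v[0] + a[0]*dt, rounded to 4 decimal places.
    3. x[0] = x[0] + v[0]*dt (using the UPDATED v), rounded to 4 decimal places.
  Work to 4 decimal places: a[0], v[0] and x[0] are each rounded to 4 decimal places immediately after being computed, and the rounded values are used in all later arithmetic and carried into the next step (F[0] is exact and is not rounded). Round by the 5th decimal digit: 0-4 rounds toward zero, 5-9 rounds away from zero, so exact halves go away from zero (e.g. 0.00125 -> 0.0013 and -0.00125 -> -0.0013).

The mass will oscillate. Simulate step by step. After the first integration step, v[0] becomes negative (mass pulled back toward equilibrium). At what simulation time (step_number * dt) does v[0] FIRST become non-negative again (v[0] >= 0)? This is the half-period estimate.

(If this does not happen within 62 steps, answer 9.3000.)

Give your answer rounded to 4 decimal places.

Answer: 3.9000

Derivation:
Step 0: x=[7.3000] v=[0.0000]
Step 1: x=[7.2820] v=[-0.1200]
Step 2: x=[7.2463] v=[-0.2382]
Step 3: x=[7.1934] v=[-0.3528]
Step 4: x=[7.1241] v=[-0.4621]
Step 5: x=[7.0394] v=[-0.5645]
Step 6: x=[6.9406] v=[-0.6584]
Step 7: x=[6.8292] v=[-0.7425]
Step 8: x=[6.7069] v=[-0.8154]
Step 9: x=[6.5755] v=[-0.8761]
Step 10: x=[6.4369] v=[-0.9237]
Step 11: x=[6.2933] v=[-0.9574]
Step 12: x=[6.1468] v=[-0.9767]
Step 13: x=[5.9996] v=[-0.9814]
Step 14: x=[5.8539] v=[-0.9714]
Step 15: x=[5.7119] v=[-0.9468]
Step 16: x=[5.5757] v=[-0.9080]
Step 17: x=[5.4474] v=[-0.8556]
Step 18: x=[5.3289] v=[-0.7903]
Step 19: x=[5.2219] v=[-0.7132]
Step 20: x=[5.1281] v=[-0.6254]
Step 21: x=[5.0489] v=[-0.5282]
Step 22: x=[4.9854] v=[-0.4231]
Step 23: x=[4.9387] v=[-0.3116]
Step 24: x=[4.9094] v=[-0.1955]
Step 25: x=[4.8979] v=[-0.0764]
Step 26: x=[4.9045] v=[0.0438]
First v>=0 after going negative at step 26, time=3.9000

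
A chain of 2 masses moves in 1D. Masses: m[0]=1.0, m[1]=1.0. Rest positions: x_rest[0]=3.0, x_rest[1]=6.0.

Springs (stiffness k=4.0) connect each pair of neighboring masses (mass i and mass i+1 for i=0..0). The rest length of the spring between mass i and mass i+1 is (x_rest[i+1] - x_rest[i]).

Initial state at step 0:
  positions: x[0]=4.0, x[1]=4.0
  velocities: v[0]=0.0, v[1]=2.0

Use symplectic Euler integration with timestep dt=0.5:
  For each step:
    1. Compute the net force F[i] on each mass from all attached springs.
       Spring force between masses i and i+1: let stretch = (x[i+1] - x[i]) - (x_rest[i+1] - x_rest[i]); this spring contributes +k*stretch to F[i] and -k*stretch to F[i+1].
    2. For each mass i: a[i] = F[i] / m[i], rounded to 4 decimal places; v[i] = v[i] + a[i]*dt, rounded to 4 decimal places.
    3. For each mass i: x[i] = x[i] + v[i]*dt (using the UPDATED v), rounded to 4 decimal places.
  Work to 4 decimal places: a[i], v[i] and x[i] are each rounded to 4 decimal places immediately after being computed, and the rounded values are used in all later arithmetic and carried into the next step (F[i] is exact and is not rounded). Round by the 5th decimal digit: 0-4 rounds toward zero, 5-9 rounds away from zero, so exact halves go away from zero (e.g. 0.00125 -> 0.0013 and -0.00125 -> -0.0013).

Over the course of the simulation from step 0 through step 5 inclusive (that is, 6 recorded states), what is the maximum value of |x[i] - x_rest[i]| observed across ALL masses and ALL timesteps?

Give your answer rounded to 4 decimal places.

Answer: 4.0000

Derivation:
Step 0: x=[4.0000 4.0000] v=[0.0000 2.0000]
Step 1: x=[1.0000 8.0000] v=[-6.0000 8.0000]
Step 2: x=[2.0000 8.0000] v=[2.0000 0.0000]
Step 3: x=[6.0000 5.0000] v=[8.0000 -6.0000]
Step 4: x=[6.0000 6.0000] v=[0.0000 2.0000]
Step 5: x=[3.0000 10.0000] v=[-6.0000 8.0000]
Max displacement = 4.0000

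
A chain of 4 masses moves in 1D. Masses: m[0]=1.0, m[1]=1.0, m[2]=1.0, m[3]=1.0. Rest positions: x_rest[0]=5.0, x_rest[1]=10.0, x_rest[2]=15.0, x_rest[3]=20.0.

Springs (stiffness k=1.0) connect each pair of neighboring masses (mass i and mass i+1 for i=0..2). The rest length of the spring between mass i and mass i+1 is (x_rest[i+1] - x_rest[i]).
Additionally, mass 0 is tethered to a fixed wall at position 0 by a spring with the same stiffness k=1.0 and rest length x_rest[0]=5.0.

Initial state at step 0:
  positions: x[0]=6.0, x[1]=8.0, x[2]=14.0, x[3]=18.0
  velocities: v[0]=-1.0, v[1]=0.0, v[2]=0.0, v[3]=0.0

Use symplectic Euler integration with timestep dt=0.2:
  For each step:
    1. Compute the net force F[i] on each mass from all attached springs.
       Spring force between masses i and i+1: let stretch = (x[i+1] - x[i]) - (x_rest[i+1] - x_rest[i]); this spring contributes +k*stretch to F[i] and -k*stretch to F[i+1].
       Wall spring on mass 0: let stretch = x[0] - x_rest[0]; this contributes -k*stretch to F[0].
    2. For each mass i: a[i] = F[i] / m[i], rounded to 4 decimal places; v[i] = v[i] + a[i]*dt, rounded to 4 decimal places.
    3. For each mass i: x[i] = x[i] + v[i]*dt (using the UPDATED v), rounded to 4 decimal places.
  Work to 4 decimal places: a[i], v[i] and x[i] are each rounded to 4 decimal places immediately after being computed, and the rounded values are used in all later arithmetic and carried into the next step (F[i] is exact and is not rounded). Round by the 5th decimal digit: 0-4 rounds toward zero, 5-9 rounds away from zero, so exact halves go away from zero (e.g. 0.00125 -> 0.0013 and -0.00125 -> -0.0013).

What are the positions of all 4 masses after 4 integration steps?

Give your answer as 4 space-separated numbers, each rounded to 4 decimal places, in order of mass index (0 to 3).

Answer: 4.0219 9.2130 13.3988 18.3333

Derivation:
Step 0: x=[6.0000 8.0000 14.0000 18.0000] v=[-1.0000 0.0000 0.0000 0.0000]
Step 1: x=[5.6400 8.1600 13.9200 18.0400] v=[-1.8000 0.8000 -0.4000 0.2000]
Step 2: x=[5.1552 8.4496 13.7744 18.1152] v=[-2.4240 1.4480 -0.7280 0.3760]
Step 3: x=[4.5960 8.8204 13.5894 18.2168] v=[-2.7962 1.8541 -0.9248 0.5078]
Step 4: x=[4.0219 9.2130 13.3988 18.3333] v=[-2.8705 1.9630 -0.9531 0.5823]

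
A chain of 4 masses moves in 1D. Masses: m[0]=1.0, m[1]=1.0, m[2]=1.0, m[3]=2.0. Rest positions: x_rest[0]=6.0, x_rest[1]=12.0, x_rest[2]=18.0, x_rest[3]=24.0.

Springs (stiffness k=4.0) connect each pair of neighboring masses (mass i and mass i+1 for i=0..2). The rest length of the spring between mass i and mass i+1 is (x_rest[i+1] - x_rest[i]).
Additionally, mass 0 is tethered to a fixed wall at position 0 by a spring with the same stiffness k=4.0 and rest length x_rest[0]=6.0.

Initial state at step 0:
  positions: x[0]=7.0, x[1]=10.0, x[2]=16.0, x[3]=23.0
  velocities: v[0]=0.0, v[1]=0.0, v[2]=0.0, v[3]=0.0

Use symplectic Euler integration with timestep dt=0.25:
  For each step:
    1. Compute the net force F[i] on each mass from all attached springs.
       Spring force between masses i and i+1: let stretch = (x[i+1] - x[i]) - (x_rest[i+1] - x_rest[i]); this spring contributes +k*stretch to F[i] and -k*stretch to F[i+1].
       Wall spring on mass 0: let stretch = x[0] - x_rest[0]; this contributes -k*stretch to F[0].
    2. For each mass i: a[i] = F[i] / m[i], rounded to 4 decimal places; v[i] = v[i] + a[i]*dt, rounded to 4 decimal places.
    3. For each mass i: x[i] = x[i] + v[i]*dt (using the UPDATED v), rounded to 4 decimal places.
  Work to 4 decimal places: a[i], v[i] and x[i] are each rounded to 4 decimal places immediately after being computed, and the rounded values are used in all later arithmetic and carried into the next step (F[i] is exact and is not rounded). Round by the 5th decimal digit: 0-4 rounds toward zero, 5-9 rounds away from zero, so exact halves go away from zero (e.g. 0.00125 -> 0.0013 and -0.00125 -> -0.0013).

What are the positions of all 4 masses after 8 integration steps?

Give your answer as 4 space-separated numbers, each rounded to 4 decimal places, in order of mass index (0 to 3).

Answer: 7.1730 12.0042 16.1712 23.8106

Derivation:
Step 0: x=[7.0000 10.0000 16.0000 23.0000] v=[0.0000 0.0000 0.0000 0.0000]
Step 1: x=[6.0000 10.7500 16.2500 22.8750] v=[-4.0000 3.0000 1.0000 -0.5000]
Step 2: x=[4.6875 11.6875 16.7813 22.6719] v=[-5.2500 3.7500 2.1250 -0.8125]
Step 3: x=[3.9531 12.1485 17.5118 22.4825] v=[-2.9375 1.8438 2.9218 -0.7578]
Step 4: x=[4.2793 11.9014 18.1441 22.4217] v=[1.3048 -0.9883 2.5292 -0.2432]
Step 5: x=[5.4412 11.3095 18.2851 22.5762] v=[4.6476 -2.3677 0.5641 0.6180]
Step 6: x=[6.7099 10.9944 17.7550 22.9443] v=[5.0747 -1.2604 -2.1204 1.4725]
Step 7: x=[7.3722 11.2983 16.8321 23.4138] v=[2.6493 1.2157 -3.6917 1.8779]
Step 8: x=[7.1730 12.0042 16.1712 23.8106] v=[-0.7968 2.8234 -2.6438 1.5871]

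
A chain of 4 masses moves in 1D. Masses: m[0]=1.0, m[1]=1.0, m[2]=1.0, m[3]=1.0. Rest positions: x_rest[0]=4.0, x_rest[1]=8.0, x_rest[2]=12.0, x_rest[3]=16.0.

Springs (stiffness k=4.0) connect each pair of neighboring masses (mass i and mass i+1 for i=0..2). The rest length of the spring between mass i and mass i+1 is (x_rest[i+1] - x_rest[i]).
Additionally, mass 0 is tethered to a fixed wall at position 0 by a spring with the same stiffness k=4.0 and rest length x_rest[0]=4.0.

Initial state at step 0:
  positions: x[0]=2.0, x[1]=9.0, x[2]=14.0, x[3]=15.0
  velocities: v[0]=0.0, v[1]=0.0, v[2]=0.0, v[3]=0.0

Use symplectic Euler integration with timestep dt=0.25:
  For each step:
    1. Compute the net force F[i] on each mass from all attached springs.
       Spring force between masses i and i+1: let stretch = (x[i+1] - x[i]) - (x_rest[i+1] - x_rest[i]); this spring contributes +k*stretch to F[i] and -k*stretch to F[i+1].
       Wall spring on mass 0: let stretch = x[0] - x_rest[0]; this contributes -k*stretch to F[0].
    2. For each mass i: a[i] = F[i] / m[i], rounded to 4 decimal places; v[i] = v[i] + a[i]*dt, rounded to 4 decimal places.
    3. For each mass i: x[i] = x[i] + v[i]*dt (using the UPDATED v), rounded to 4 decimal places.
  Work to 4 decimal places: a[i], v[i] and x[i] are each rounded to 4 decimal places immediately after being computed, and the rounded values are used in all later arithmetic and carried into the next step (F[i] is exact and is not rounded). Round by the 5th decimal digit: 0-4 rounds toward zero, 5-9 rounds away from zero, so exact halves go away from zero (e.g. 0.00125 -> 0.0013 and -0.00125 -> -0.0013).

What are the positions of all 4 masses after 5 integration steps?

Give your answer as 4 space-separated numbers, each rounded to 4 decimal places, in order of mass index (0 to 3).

Answer: 4.8643 7.8848 11.3643 16.7491

Derivation:
Step 0: x=[2.0000 9.0000 14.0000 15.0000] v=[0.0000 0.0000 0.0000 0.0000]
Step 1: x=[3.2500 8.5000 13.0000 15.7500] v=[5.0000 -2.0000 -4.0000 3.0000]
Step 2: x=[5.0000 7.8125 11.5625 16.8125] v=[7.0000 -2.7500 -5.7500 4.2500]
Step 3: x=[6.2031 7.3594 10.5000 17.5625] v=[4.8125 -1.8125 -4.2500 3.0000]
Step 4: x=[6.1445 7.4024 10.4180 17.5469] v=[-0.2343 0.1718 -0.3281 -0.0625]
Step 5: x=[4.8643 7.8848 11.3643 16.7491] v=[-5.1209 1.9295 3.7852 -3.1914]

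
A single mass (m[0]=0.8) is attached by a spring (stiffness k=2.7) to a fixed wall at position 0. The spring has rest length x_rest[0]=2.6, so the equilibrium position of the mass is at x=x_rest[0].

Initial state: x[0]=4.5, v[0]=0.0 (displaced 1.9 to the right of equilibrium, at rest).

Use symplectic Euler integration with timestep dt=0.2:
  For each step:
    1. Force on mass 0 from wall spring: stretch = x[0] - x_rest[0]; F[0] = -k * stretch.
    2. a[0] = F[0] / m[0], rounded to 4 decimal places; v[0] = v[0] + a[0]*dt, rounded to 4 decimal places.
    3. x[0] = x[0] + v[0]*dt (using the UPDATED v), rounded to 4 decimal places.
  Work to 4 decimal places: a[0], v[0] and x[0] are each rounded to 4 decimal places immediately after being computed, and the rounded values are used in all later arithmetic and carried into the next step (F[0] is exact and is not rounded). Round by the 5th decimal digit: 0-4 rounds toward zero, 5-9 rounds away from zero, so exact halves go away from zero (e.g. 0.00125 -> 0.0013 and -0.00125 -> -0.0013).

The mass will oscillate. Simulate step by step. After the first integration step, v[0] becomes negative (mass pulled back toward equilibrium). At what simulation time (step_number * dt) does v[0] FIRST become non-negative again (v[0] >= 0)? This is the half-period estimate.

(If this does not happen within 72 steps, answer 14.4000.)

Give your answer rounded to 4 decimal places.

Answer: 1.8000

Derivation:
Step 0: x=[4.5000] v=[0.0000]
Step 1: x=[4.2435] v=[-1.2825]
Step 2: x=[3.7651] v=[-2.3919]
Step 3: x=[3.1294] v=[-3.1783]
Step 4: x=[2.4223] v=[-3.5356]
Step 5: x=[1.7392] v=[-3.4157]
Step 6: x=[1.1723] v=[-2.8347]
Step 7: x=[0.7981] v=[-1.8710]
Step 8: x=[0.6672] v=[-0.6547]
Step 9: x=[0.7972] v=[0.6499]
First v>=0 after going negative at step 9, time=1.8000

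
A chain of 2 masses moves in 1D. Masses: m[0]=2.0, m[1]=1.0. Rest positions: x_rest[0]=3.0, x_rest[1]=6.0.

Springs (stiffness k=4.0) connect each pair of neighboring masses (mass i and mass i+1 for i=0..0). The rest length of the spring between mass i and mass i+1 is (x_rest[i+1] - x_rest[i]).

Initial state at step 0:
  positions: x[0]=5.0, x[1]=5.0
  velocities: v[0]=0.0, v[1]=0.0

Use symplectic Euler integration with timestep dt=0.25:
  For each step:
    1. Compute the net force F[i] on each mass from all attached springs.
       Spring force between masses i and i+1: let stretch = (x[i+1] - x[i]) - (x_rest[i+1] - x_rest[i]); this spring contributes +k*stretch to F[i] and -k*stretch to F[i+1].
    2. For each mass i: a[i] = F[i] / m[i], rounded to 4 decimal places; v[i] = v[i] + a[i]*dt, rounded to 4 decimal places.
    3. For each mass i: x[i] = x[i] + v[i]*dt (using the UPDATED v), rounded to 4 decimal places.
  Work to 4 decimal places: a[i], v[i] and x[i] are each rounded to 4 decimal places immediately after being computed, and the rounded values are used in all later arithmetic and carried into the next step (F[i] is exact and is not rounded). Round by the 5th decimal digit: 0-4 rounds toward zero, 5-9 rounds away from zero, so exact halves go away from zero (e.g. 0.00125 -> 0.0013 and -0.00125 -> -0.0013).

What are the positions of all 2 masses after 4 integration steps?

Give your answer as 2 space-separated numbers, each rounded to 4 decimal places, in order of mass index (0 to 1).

Answer: 3.0100 8.9800

Derivation:
Step 0: x=[5.0000 5.0000] v=[0.0000 0.0000]
Step 1: x=[4.6250 5.7500] v=[-1.5000 3.0000]
Step 2: x=[4.0156 6.9688] v=[-2.4375 4.8750]
Step 3: x=[3.4004 8.1993] v=[-2.4609 4.9218]
Step 4: x=[3.0100 8.9800] v=[-1.5615 3.1229]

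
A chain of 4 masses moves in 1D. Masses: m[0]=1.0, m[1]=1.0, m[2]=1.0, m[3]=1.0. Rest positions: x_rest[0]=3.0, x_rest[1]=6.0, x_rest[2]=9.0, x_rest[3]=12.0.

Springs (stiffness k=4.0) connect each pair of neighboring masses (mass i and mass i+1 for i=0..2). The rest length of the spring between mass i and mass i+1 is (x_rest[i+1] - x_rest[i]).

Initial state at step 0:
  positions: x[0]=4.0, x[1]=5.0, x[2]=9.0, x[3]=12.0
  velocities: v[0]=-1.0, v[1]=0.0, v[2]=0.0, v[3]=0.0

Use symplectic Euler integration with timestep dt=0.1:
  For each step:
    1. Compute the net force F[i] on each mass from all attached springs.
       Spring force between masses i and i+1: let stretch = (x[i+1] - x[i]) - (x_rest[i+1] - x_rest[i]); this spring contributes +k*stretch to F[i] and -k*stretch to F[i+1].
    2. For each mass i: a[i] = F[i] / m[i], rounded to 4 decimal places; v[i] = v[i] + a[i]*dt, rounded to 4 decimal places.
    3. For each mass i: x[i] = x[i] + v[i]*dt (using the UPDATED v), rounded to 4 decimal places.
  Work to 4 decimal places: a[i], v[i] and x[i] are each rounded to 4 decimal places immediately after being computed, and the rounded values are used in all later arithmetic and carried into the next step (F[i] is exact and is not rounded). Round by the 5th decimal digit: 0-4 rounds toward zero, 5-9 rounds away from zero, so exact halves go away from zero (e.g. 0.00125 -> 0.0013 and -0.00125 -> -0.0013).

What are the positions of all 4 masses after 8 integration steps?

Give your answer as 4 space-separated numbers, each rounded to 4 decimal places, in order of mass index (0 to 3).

Answer: 1.9008 6.7856 8.7042 11.8094

Derivation:
Step 0: x=[4.0000 5.0000 9.0000 12.0000] v=[-1.0000 0.0000 0.0000 0.0000]
Step 1: x=[3.8200 5.1200 8.9600 12.0000] v=[-1.8000 1.2000 -0.4000 0.0000]
Step 2: x=[3.5720 5.3416 8.8880 11.9984] v=[-2.4800 2.2160 -0.7200 -0.0160]
Step 3: x=[3.2748 5.6343 8.7986 11.9924] v=[-2.9722 2.9267 -0.8944 -0.0602]
Step 4: x=[2.9520 5.9592 8.7103 11.9786] v=[-3.2284 3.2486 -0.8826 -0.1377]
Step 5: x=[2.6295 6.2738 8.6427 11.9541] v=[-3.2255 3.1462 -0.6757 -0.2450]
Step 6: x=[2.3327 6.5374 8.6128 11.9171] v=[-2.9678 2.6360 -0.2987 -0.3696]
Step 7: x=[2.0841 6.7158 8.6321 11.8680] v=[-2.4859 1.7843 0.1929 -0.4913]
Step 8: x=[1.9008 6.7856 8.7042 11.8094] v=[-1.8332 0.6981 0.7207 -0.5857]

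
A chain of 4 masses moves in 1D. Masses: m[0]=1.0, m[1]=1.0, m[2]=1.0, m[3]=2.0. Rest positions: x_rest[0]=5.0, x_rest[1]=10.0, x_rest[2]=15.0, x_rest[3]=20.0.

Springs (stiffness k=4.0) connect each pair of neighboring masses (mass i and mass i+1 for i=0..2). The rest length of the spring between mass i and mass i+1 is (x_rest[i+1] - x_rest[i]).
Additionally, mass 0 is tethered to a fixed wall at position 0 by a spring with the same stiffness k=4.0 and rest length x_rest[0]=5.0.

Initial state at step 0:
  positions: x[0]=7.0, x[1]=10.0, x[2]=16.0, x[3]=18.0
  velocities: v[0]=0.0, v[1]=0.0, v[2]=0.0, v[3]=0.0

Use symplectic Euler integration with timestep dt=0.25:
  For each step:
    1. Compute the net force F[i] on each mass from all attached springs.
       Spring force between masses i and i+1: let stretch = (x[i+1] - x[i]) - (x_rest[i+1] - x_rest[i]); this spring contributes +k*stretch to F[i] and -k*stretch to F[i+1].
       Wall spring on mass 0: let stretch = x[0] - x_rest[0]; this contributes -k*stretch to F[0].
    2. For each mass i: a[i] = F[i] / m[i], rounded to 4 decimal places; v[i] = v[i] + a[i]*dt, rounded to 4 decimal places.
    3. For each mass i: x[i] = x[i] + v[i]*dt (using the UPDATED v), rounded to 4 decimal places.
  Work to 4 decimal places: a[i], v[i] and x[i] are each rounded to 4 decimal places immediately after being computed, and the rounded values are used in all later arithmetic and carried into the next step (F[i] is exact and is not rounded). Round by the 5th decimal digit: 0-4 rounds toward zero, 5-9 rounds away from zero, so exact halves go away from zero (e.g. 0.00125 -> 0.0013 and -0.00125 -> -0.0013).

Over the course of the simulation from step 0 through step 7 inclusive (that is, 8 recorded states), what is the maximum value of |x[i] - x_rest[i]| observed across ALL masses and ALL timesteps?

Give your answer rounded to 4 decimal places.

Step 0: x=[7.0000 10.0000 16.0000 18.0000] v=[0.0000 0.0000 0.0000 0.0000]
Step 1: x=[6.0000 10.7500 15.0000 18.3750] v=[-4.0000 3.0000 -4.0000 1.5000]
Step 2: x=[4.6875 11.3750 13.7813 18.9531] v=[-5.2500 2.5000 -4.8750 2.3125]
Step 3: x=[3.8750 10.9297 13.2539 19.5098] v=[-3.2500 -1.7812 -2.1095 2.2266]
Step 4: x=[3.8574 9.3018 13.7095 19.9095] v=[-0.0703 -6.5117 1.8222 1.5987]
Step 5: x=[4.2366 7.4147 14.6131 20.1592] v=[1.5167 -7.5484 3.6145 0.9987]
Step 6: x=[4.3512 6.5327 15.1037 20.3406] v=[0.4582 -3.5281 1.9622 0.7257]
Step 7: x=[3.9233 7.2481 14.7607 20.4924] v=[-1.7115 2.8614 -1.3719 0.6073]
Max displacement = 3.4673

Answer: 3.4673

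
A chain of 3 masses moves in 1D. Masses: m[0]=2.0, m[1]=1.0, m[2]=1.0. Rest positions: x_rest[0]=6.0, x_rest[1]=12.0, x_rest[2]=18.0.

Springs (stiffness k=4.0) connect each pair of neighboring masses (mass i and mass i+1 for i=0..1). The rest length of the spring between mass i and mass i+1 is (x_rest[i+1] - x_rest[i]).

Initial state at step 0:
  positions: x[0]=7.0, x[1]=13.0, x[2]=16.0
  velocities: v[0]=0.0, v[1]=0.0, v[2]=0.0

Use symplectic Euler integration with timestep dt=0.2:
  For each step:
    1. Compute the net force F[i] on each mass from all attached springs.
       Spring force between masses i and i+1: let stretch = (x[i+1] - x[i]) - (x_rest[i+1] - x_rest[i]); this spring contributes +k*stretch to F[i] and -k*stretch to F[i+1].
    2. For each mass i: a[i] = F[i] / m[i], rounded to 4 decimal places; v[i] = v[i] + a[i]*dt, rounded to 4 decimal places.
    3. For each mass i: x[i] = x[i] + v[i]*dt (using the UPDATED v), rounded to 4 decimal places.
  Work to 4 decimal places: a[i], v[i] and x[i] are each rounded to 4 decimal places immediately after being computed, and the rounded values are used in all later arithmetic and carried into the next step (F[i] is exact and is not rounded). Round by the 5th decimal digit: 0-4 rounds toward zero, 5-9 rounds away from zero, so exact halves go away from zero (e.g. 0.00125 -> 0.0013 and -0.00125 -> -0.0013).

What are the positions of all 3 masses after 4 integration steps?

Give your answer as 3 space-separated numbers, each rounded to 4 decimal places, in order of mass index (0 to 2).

Answer: 6.5644 10.9716 18.8995

Derivation:
Step 0: x=[7.0000 13.0000 16.0000] v=[0.0000 0.0000 0.0000]
Step 1: x=[7.0000 12.5200 16.4800] v=[0.0000 -2.4000 2.4000]
Step 2: x=[6.9616 11.7904 17.2864] v=[-0.1920 -3.6480 4.0320]
Step 3: x=[6.8295 11.1676 18.1734] v=[-0.6605 -3.1142 4.4352]
Step 4: x=[6.5644 10.9716 18.8995] v=[-1.3253 -0.9800 3.6306]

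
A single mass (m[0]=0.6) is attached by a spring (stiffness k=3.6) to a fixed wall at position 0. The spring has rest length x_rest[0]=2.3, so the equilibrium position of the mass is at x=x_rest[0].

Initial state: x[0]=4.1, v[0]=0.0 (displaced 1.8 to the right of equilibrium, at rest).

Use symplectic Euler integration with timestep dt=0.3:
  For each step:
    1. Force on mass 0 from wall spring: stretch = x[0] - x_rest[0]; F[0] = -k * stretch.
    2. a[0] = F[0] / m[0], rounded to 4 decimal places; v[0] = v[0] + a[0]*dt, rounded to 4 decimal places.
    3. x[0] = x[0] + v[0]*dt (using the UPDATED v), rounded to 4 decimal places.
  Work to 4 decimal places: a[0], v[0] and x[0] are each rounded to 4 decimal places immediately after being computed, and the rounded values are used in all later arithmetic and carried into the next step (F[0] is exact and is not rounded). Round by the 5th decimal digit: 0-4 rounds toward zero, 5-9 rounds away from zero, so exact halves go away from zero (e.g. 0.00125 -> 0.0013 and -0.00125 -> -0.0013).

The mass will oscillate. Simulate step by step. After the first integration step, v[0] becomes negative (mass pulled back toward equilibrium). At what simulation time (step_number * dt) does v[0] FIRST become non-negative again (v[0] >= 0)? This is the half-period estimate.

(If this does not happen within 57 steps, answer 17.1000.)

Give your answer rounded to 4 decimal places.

Step 0: x=[4.1000] v=[0.0000]
Step 1: x=[3.1280] v=[-3.2400]
Step 2: x=[1.7089] v=[-4.7304]
Step 3: x=[0.6090] v=[-3.6664]
Step 4: x=[0.4222] v=[-0.6226]
Step 5: x=[1.2494] v=[2.7574]
First v>=0 after going negative at step 5, time=1.5000

Answer: 1.5000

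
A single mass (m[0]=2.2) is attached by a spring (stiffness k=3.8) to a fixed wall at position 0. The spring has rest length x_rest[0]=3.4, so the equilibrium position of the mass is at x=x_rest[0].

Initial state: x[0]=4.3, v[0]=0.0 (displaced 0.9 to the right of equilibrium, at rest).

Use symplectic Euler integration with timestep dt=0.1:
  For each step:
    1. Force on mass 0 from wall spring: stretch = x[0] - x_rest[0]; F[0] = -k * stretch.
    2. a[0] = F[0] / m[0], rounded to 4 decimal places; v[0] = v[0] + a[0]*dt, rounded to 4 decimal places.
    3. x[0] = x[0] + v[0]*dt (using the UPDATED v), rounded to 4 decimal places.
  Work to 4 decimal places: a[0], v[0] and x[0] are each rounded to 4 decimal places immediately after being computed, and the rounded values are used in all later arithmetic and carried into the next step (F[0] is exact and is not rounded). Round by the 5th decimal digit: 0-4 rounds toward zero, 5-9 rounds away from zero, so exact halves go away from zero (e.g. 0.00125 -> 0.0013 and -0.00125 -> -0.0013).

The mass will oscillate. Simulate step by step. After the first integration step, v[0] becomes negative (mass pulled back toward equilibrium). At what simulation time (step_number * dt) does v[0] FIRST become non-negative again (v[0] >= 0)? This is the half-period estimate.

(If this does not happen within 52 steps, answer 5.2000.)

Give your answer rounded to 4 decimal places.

Step 0: x=[4.3000] v=[0.0000]
Step 1: x=[4.2845] v=[-0.1555]
Step 2: x=[4.2537] v=[-0.3083]
Step 3: x=[4.2081] v=[-0.4558]
Step 4: x=[4.1486] v=[-0.5954]
Step 5: x=[4.0761] v=[-0.7247]
Step 6: x=[3.9920] v=[-0.8415]
Step 7: x=[3.8976] v=[-0.9438]
Step 8: x=[3.7946] v=[-1.0298]
Step 9: x=[3.6848] v=[-1.0980]
Step 10: x=[3.5701] v=[-1.1472]
Step 11: x=[3.4524] v=[-1.1766]
Step 12: x=[3.3338] v=[-1.1857]
Step 13: x=[3.2164] v=[-1.1743]
Step 14: x=[3.1021] v=[-1.1426]
Step 15: x=[2.9930] v=[-1.0911]
Step 16: x=[2.8909] v=[-1.0208]
Step 17: x=[2.7976] v=[-0.9329]
Step 18: x=[2.7147] v=[-0.8289]
Step 19: x=[2.6437] v=[-0.7105]
Step 20: x=[2.5857] v=[-0.5799]
Step 21: x=[2.5418] v=[-0.4393]
Step 22: x=[2.5127] v=[-0.2911]
Step 23: x=[2.4989] v=[-0.1378]
Step 24: x=[2.5007] v=[0.0178]
First v>=0 after going negative at step 24, time=2.4000

Answer: 2.4000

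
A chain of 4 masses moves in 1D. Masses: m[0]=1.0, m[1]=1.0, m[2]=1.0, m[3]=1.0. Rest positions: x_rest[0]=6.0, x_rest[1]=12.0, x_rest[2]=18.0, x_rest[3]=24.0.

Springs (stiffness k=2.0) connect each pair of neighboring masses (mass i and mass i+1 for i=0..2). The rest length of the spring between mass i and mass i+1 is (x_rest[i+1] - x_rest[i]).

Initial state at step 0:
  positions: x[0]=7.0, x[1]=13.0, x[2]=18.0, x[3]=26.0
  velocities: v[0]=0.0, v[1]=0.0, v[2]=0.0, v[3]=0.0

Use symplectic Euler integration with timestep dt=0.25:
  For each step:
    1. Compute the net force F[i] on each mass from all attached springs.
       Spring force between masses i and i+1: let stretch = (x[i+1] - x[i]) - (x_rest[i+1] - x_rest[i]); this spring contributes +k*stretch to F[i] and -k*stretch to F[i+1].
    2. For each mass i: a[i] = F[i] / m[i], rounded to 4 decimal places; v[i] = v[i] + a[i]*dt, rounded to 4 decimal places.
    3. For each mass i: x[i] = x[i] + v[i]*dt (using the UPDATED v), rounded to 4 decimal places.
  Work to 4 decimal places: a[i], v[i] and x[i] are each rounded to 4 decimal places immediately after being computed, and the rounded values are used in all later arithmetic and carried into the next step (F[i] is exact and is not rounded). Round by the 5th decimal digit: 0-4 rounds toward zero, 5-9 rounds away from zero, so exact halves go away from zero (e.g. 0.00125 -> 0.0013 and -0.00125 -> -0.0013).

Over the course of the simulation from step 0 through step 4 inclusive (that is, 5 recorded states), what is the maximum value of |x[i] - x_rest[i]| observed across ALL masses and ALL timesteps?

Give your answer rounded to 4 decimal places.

Answer: 2.0015

Derivation:
Step 0: x=[7.0000 13.0000 18.0000 26.0000] v=[0.0000 0.0000 0.0000 0.0000]
Step 1: x=[7.0000 12.8750 18.3750 25.7500] v=[0.0000 -0.5000 1.5000 -1.0000]
Step 2: x=[6.9844 12.7031 18.9844 25.3281] v=[-0.0625 -0.6875 2.4375 -1.6875]
Step 3: x=[6.9336 12.6016 19.6016 24.8633] v=[-0.2032 -0.4062 2.4687 -1.8594]
Step 4: x=[6.8413 12.6666 20.0015 24.4907] v=[-0.3692 0.2598 1.5996 -1.4903]
Max displacement = 2.0015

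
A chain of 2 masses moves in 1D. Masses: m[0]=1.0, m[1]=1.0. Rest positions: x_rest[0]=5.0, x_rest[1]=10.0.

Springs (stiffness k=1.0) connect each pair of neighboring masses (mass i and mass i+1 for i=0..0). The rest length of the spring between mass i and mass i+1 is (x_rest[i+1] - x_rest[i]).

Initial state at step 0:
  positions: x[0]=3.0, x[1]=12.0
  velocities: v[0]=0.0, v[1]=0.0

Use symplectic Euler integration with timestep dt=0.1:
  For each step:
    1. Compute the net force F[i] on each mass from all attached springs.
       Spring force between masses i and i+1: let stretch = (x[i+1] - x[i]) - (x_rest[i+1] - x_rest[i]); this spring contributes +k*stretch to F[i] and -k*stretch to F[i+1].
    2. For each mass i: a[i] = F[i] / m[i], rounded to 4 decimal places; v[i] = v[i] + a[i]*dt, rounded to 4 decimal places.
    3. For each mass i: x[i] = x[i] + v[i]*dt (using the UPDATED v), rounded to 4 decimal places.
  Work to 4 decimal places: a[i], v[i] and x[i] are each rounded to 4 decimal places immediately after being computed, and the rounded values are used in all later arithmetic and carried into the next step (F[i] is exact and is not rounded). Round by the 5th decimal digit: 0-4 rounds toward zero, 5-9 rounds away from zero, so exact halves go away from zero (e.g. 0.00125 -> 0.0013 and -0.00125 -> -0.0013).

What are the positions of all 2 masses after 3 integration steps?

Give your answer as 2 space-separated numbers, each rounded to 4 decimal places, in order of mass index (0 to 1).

Step 0: x=[3.0000 12.0000] v=[0.0000 0.0000]
Step 1: x=[3.0400 11.9600] v=[0.4000 -0.4000]
Step 2: x=[3.1192 11.8808] v=[0.7920 -0.7920]
Step 3: x=[3.2360 11.7640] v=[1.1682 -1.1682]

Answer: 3.2360 11.7640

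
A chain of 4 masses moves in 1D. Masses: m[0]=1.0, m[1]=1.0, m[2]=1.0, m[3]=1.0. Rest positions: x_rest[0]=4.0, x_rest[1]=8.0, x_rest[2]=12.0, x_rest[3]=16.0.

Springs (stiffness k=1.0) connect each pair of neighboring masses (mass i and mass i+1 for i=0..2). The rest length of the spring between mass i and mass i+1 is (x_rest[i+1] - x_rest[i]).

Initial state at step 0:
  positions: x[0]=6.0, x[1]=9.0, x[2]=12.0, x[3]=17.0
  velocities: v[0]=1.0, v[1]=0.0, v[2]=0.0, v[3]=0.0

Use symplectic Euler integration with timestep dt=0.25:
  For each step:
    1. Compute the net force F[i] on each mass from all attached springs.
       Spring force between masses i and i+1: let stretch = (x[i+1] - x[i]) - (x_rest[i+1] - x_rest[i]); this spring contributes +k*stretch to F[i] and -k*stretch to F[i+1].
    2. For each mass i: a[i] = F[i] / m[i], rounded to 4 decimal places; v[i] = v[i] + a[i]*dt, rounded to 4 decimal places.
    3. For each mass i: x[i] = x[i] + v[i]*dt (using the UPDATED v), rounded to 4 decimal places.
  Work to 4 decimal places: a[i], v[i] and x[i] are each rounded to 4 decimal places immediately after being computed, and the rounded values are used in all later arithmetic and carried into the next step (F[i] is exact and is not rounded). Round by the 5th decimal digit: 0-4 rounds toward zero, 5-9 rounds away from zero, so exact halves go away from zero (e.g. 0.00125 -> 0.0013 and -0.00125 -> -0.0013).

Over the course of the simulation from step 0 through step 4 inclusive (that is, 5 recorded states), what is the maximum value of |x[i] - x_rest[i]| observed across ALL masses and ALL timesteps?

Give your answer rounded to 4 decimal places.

Answer: 2.3340

Derivation:
Step 0: x=[6.0000 9.0000 12.0000 17.0000] v=[1.0000 0.0000 0.0000 0.0000]
Step 1: x=[6.1875 9.0000 12.1250 16.9375] v=[0.7500 0.0000 0.5000 -0.2500]
Step 2: x=[6.3008 9.0195 12.3555 16.8242] v=[0.4531 0.0781 0.9219 -0.4531]
Step 3: x=[6.3340 9.0776 12.6568 16.6816] v=[0.1328 0.2324 1.2051 -0.5703]
Step 4: x=[6.2887 9.1879 12.9859 16.5375] v=[-0.1813 0.4413 1.3165 -0.5765]
Max displacement = 2.3340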